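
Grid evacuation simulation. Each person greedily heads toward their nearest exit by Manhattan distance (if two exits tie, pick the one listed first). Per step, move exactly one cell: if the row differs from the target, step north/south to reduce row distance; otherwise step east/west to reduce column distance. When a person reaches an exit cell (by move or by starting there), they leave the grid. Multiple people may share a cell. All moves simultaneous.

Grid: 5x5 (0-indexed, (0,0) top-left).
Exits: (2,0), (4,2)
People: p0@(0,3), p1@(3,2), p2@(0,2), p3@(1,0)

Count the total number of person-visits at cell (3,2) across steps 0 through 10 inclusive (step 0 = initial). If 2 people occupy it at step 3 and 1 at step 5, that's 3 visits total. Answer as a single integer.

Answer: 1

Derivation:
Step 0: p0@(0,3) p1@(3,2) p2@(0,2) p3@(1,0) -> at (3,2): 1 [p1], cum=1
Step 1: p0@(1,3) p1@ESC p2@(1,2) p3@ESC -> at (3,2): 0 [-], cum=1
Step 2: p0@(2,3) p1@ESC p2@(2,2) p3@ESC -> at (3,2): 0 [-], cum=1
Step 3: p0@(2,2) p1@ESC p2@(2,1) p3@ESC -> at (3,2): 0 [-], cum=1
Step 4: p0@(2,1) p1@ESC p2@ESC p3@ESC -> at (3,2): 0 [-], cum=1
Step 5: p0@ESC p1@ESC p2@ESC p3@ESC -> at (3,2): 0 [-], cum=1
Total visits = 1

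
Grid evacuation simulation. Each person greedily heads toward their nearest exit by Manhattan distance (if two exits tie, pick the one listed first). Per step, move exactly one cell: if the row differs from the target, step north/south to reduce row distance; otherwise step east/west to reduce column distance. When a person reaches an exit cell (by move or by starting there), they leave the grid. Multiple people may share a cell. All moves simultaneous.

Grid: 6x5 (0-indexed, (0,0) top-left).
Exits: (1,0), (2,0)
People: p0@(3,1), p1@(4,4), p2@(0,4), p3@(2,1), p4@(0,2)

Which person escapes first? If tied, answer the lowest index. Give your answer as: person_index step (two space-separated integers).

Answer: 3 1

Derivation:
Step 1: p0:(3,1)->(2,1) | p1:(4,4)->(3,4) | p2:(0,4)->(1,4) | p3:(2,1)->(2,0)->EXIT | p4:(0,2)->(1,2)
Step 2: p0:(2,1)->(2,0)->EXIT | p1:(3,4)->(2,4) | p2:(1,4)->(1,3) | p3:escaped | p4:(1,2)->(1,1)
Step 3: p0:escaped | p1:(2,4)->(2,3) | p2:(1,3)->(1,2) | p3:escaped | p4:(1,1)->(1,0)->EXIT
Step 4: p0:escaped | p1:(2,3)->(2,2) | p2:(1,2)->(1,1) | p3:escaped | p4:escaped
Step 5: p0:escaped | p1:(2,2)->(2,1) | p2:(1,1)->(1,0)->EXIT | p3:escaped | p4:escaped
Step 6: p0:escaped | p1:(2,1)->(2,0)->EXIT | p2:escaped | p3:escaped | p4:escaped
Exit steps: [2, 6, 5, 1, 3]
First to escape: p3 at step 1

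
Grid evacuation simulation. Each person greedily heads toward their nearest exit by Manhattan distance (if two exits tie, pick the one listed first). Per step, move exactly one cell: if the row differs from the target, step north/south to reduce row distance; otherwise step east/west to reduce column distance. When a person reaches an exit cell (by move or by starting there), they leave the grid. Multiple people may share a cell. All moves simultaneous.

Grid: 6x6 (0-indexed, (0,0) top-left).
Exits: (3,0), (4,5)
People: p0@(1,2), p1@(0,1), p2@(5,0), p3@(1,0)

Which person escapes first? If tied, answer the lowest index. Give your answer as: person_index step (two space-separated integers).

Step 1: p0:(1,2)->(2,2) | p1:(0,1)->(1,1) | p2:(5,0)->(4,0) | p3:(1,0)->(2,0)
Step 2: p0:(2,2)->(3,2) | p1:(1,1)->(2,1) | p2:(4,0)->(3,0)->EXIT | p3:(2,0)->(3,0)->EXIT
Step 3: p0:(3,2)->(3,1) | p1:(2,1)->(3,1) | p2:escaped | p3:escaped
Step 4: p0:(3,1)->(3,0)->EXIT | p1:(3,1)->(3,0)->EXIT | p2:escaped | p3:escaped
Exit steps: [4, 4, 2, 2]
First to escape: p2 at step 2

Answer: 2 2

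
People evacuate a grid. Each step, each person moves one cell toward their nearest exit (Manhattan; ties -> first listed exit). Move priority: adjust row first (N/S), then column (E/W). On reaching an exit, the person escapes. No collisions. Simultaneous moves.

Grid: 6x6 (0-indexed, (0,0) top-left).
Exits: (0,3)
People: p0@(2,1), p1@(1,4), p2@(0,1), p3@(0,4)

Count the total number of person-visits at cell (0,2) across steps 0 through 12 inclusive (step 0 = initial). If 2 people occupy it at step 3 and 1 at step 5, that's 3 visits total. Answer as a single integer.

Answer: 2

Derivation:
Step 0: p0@(2,1) p1@(1,4) p2@(0,1) p3@(0,4) -> at (0,2): 0 [-], cum=0
Step 1: p0@(1,1) p1@(0,4) p2@(0,2) p3@ESC -> at (0,2): 1 [p2], cum=1
Step 2: p0@(0,1) p1@ESC p2@ESC p3@ESC -> at (0,2): 0 [-], cum=1
Step 3: p0@(0,2) p1@ESC p2@ESC p3@ESC -> at (0,2): 1 [p0], cum=2
Step 4: p0@ESC p1@ESC p2@ESC p3@ESC -> at (0,2): 0 [-], cum=2
Total visits = 2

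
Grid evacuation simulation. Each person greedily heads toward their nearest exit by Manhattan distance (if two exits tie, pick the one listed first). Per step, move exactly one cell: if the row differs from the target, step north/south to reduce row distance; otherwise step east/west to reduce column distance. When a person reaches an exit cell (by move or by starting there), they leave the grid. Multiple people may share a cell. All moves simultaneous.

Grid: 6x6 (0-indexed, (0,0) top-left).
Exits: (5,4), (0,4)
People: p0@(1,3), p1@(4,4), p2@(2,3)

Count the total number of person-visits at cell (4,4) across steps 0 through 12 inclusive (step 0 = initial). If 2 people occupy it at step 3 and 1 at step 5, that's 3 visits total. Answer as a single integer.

Step 0: p0@(1,3) p1@(4,4) p2@(2,3) -> at (4,4): 1 [p1], cum=1
Step 1: p0@(0,3) p1@ESC p2@(1,3) -> at (4,4): 0 [-], cum=1
Step 2: p0@ESC p1@ESC p2@(0,3) -> at (4,4): 0 [-], cum=1
Step 3: p0@ESC p1@ESC p2@ESC -> at (4,4): 0 [-], cum=1
Total visits = 1

Answer: 1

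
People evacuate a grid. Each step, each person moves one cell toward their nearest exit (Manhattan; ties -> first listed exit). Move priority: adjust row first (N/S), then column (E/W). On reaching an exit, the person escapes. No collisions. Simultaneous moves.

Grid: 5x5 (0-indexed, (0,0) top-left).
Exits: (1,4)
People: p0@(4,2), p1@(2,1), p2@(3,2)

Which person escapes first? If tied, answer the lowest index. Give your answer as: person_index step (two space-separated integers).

Answer: 1 4

Derivation:
Step 1: p0:(4,2)->(3,2) | p1:(2,1)->(1,1) | p2:(3,2)->(2,2)
Step 2: p0:(3,2)->(2,2) | p1:(1,1)->(1,2) | p2:(2,2)->(1,2)
Step 3: p0:(2,2)->(1,2) | p1:(1,2)->(1,3) | p2:(1,2)->(1,3)
Step 4: p0:(1,2)->(1,3) | p1:(1,3)->(1,4)->EXIT | p2:(1,3)->(1,4)->EXIT
Step 5: p0:(1,3)->(1,4)->EXIT | p1:escaped | p2:escaped
Exit steps: [5, 4, 4]
First to escape: p1 at step 4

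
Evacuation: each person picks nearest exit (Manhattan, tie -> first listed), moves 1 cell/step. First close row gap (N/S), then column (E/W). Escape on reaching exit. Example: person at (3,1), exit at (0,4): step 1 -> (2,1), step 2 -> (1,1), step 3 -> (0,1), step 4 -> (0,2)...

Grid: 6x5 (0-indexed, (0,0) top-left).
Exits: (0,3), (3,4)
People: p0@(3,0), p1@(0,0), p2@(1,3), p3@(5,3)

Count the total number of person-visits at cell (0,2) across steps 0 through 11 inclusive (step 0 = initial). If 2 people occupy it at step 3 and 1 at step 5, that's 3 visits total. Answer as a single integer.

Answer: 1

Derivation:
Step 0: p0@(3,0) p1@(0,0) p2@(1,3) p3@(5,3) -> at (0,2): 0 [-], cum=0
Step 1: p0@(3,1) p1@(0,1) p2@ESC p3@(4,3) -> at (0,2): 0 [-], cum=0
Step 2: p0@(3,2) p1@(0,2) p2@ESC p3@(3,3) -> at (0,2): 1 [p1], cum=1
Step 3: p0@(3,3) p1@ESC p2@ESC p3@ESC -> at (0,2): 0 [-], cum=1
Step 4: p0@ESC p1@ESC p2@ESC p3@ESC -> at (0,2): 0 [-], cum=1
Total visits = 1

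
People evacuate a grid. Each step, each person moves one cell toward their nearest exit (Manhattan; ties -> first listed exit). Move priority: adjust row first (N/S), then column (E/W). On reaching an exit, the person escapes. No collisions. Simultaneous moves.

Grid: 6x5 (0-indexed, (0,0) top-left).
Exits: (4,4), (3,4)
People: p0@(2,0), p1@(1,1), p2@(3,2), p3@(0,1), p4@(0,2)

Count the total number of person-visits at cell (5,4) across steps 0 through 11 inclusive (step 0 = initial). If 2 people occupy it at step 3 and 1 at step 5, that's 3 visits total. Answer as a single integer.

Answer: 0

Derivation:
Step 0: p0@(2,0) p1@(1,1) p2@(3,2) p3@(0,1) p4@(0,2) -> at (5,4): 0 [-], cum=0
Step 1: p0@(3,0) p1@(2,1) p2@(3,3) p3@(1,1) p4@(1,2) -> at (5,4): 0 [-], cum=0
Step 2: p0@(3,1) p1@(3,1) p2@ESC p3@(2,1) p4@(2,2) -> at (5,4): 0 [-], cum=0
Step 3: p0@(3,2) p1@(3,2) p2@ESC p3@(3,1) p4@(3,2) -> at (5,4): 0 [-], cum=0
Step 4: p0@(3,3) p1@(3,3) p2@ESC p3@(3,2) p4@(3,3) -> at (5,4): 0 [-], cum=0
Step 5: p0@ESC p1@ESC p2@ESC p3@(3,3) p4@ESC -> at (5,4): 0 [-], cum=0
Step 6: p0@ESC p1@ESC p2@ESC p3@ESC p4@ESC -> at (5,4): 0 [-], cum=0
Total visits = 0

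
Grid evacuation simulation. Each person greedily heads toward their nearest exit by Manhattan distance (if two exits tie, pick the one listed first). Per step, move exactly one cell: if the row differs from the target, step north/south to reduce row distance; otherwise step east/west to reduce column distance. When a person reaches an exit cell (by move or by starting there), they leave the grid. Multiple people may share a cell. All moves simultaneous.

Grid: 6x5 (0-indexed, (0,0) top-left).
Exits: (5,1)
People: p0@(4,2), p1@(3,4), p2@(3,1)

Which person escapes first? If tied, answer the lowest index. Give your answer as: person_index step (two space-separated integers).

Answer: 0 2

Derivation:
Step 1: p0:(4,2)->(5,2) | p1:(3,4)->(4,4) | p2:(3,1)->(4,1)
Step 2: p0:(5,2)->(5,1)->EXIT | p1:(4,4)->(5,4) | p2:(4,1)->(5,1)->EXIT
Step 3: p0:escaped | p1:(5,4)->(5,3) | p2:escaped
Step 4: p0:escaped | p1:(5,3)->(5,2) | p2:escaped
Step 5: p0:escaped | p1:(5,2)->(5,1)->EXIT | p2:escaped
Exit steps: [2, 5, 2]
First to escape: p0 at step 2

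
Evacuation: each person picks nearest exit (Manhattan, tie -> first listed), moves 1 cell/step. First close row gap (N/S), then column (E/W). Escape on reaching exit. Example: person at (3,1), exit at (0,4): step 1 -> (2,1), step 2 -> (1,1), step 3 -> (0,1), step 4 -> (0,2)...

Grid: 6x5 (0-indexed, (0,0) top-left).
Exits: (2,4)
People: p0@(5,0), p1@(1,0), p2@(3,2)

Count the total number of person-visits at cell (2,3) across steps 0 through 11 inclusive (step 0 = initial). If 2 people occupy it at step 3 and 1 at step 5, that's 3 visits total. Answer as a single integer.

Answer: 3

Derivation:
Step 0: p0@(5,0) p1@(1,0) p2@(3,2) -> at (2,3): 0 [-], cum=0
Step 1: p0@(4,0) p1@(2,0) p2@(2,2) -> at (2,3): 0 [-], cum=0
Step 2: p0@(3,0) p1@(2,1) p2@(2,3) -> at (2,3): 1 [p2], cum=1
Step 3: p0@(2,0) p1@(2,2) p2@ESC -> at (2,3): 0 [-], cum=1
Step 4: p0@(2,1) p1@(2,3) p2@ESC -> at (2,3): 1 [p1], cum=2
Step 5: p0@(2,2) p1@ESC p2@ESC -> at (2,3): 0 [-], cum=2
Step 6: p0@(2,3) p1@ESC p2@ESC -> at (2,3): 1 [p0], cum=3
Step 7: p0@ESC p1@ESC p2@ESC -> at (2,3): 0 [-], cum=3
Total visits = 3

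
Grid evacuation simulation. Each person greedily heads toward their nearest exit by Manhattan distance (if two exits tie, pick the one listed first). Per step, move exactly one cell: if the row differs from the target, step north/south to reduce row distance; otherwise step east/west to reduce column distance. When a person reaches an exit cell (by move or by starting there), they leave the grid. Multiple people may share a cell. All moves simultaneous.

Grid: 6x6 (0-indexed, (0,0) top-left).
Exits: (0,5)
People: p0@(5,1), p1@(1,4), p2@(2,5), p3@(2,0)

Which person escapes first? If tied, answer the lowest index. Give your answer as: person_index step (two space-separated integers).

Step 1: p0:(5,1)->(4,1) | p1:(1,4)->(0,4) | p2:(2,5)->(1,5) | p3:(2,0)->(1,0)
Step 2: p0:(4,1)->(3,1) | p1:(0,4)->(0,5)->EXIT | p2:(1,5)->(0,5)->EXIT | p3:(1,0)->(0,0)
Step 3: p0:(3,1)->(2,1) | p1:escaped | p2:escaped | p3:(0,0)->(0,1)
Step 4: p0:(2,1)->(1,1) | p1:escaped | p2:escaped | p3:(0,1)->(0,2)
Step 5: p0:(1,1)->(0,1) | p1:escaped | p2:escaped | p3:(0,2)->(0,3)
Step 6: p0:(0,1)->(0,2) | p1:escaped | p2:escaped | p3:(0,3)->(0,4)
Step 7: p0:(0,2)->(0,3) | p1:escaped | p2:escaped | p3:(0,4)->(0,5)->EXIT
Step 8: p0:(0,3)->(0,4) | p1:escaped | p2:escaped | p3:escaped
Step 9: p0:(0,4)->(0,5)->EXIT | p1:escaped | p2:escaped | p3:escaped
Exit steps: [9, 2, 2, 7]
First to escape: p1 at step 2

Answer: 1 2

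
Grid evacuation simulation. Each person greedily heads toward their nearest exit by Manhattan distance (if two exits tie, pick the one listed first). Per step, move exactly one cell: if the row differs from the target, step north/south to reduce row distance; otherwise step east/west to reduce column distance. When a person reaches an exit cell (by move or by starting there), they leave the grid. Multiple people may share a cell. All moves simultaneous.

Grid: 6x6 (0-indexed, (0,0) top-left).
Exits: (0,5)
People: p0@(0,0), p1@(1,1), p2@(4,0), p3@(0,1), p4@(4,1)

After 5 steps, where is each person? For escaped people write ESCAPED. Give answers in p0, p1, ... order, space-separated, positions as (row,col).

Step 1: p0:(0,0)->(0,1) | p1:(1,1)->(0,1) | p2:(4,0)->(3,0) | p3:(0,1)->(0,2) | p4:(4,1)->(3,1)
Step 2: p0:(0,1)->(0,2) | p1:(0,1)->(0,2) | p2:(3,0)->(2,0) | p3:(0,2)->(0,3) | p4:(3,1)->(2,1)
Step 3: p0:(0,2)->(0,3) | p1:(0,2)->(0,3) | p2:(2,0)->(1,0) | p3:(0,3)->(0,4) | p4:(2,1)->(1,1)
Step 4: p0:(0,3)->(0,4) | p1:(0,3)->(0,4) | p2:(1,0)->(0,0) | p3:(0,4)->(0,5)->EXIT | p4:(1,1)->(0,1)
Step 5: p0:(0,4)->(0,5)->EXIT | p1:(0,4)->(0,5)->EXIT | p2:(0,0)->(0,1) | p3:escaped | p4:(0,1)->(0,2)

ESCAPED ESCAPED (0,1) ESCAPED (0,2)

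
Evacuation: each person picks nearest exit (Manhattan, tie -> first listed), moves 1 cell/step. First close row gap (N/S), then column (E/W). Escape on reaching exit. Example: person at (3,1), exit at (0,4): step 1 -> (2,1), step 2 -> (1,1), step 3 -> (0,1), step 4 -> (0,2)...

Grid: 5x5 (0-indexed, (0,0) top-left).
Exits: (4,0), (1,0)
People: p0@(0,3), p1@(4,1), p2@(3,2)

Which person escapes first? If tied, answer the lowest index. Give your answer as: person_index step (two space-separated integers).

Answer: 1 1

Derivation:
Step 1: p0:(0,3)->(1,3) | p1:(4,1)->(4,0)->EXIT | p2:(3,2)->(4,2)
Step 2: p0:(1,3)->(1,2) | p1:escaped | p2:(4,2)->(4,1)
Step 3: p0:(1,2)->(1,1) | p1:escaped | p2:(4,1)->(4,0)->EXIT
Step 4: p0:(1,1)->(1,0)->EXIT | p1:escaped | p2:escaped
Exit steps: [4, 1, 3]
First to escape: p1 at step 1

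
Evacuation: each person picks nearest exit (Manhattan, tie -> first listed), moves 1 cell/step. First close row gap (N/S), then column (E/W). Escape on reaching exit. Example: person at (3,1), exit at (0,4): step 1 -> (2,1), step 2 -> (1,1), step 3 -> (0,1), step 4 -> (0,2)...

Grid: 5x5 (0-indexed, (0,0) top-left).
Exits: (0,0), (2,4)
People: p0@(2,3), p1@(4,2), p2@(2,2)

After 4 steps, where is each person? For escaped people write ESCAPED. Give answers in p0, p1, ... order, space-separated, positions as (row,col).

Step 1: p0:(2,3)->(2,4)->EXIT | p1:(4,2)->(3,2) | p2:(2,2)->(2,3)
Step 2: p0:escaped | p1:(3,2)->(2,2) | p2:(2,3)->(2,4)->EXIT
Step 3: p0:escaped | p1:(2,2)->(2,3) | p2:escaped
Step 4: p0:escaped | p1:(2,3)->(2,4)->EXIT | p2:escaped

ESCAPED ESCAPED ESCAPED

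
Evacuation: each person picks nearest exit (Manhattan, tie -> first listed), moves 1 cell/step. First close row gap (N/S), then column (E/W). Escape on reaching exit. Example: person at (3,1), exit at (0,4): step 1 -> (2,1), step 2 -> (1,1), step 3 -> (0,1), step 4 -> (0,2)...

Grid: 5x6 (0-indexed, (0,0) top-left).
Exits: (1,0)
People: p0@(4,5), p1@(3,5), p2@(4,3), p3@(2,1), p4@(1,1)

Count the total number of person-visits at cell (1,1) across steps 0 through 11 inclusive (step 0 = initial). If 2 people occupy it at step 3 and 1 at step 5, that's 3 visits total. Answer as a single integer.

Step 0: p0@(4,5) p1@(3,5) p2@(4,3) p3@(2,1) p4@(1,1) -> at (1,1): 1 [p4], cum=1
Step 1: p0@(3,5) p1@(2,5) p2@(3,3) p3@(1,1) p4@ESC -> at (1,1): 1 [p3], cum=2
Step 2: p0@(2,5) p1@(1,5) p2@(2,3) p3@ESC p4@ESC -> at (1,1): 0 [-], cum=2
Step 3: p0@(1,5) p1@(1,4) p2@(1,3) p3@ESC p4@ESC -> at (1,1): 0 [-], cum=2
Step 4: p0@(1,4) p1@(1,3) p2@(1,2) p3@ESC p4@ESC -> at (1,1): 0 [-], cum=2
Step 5: p0@(1,3) p1@(1,2) p2@(1,1) p3@ESC p4@ESC -> at (1,1): 1 [p2], cum=3
Step 6: p0@(1,2) p1@(1,1) p2@ESC p3@ESC p4@ESC -> at (1,1): 1 [p1], cum=4
Step 7: p0@(1,1) p1@ESC p2@ESC p3@ESC p4@ESC -> at (1,1): 1 [p0], cum=5
Step 8: p0@ESC p1@ESC p2@ESC p3@ESC p4@ESC -> at (1,1): 0 [-], cum=5
Total visits = 5

Answer: 5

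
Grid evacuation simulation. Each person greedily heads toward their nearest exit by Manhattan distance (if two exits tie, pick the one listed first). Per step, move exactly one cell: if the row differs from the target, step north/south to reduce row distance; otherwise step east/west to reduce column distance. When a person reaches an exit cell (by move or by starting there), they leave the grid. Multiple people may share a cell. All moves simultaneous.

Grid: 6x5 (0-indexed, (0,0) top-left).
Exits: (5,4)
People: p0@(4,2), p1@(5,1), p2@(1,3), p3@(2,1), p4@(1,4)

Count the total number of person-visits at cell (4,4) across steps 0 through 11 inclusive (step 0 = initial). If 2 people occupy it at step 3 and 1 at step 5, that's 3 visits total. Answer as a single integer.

Answer: 1

Derivation:
Step 0: p0@(4,2) p1@(5,1) p2@(1,3) p3@(2,1) p4@(1,4) -> at (4,4): 0 [-], cum=0
Step 1: p0@(5,2) p1@(5,2) p2@(2,3) p3@(3,1) p4@(2,4) -> at (4,4): 0 [-], cum=0
Step 2: p0@(5,3) p1@(5,3) p2@(3,3) p3@(4,1) p4@(3,4) -> at (4,4): 0 [-], cum=0
Step 3: p0@ESC p1@ESC p2@(4,3) p3@(5,1) p4@(4,4) -> at (4,4): 1 [p4], cum=1
Step 4: p0@ESC p1@ESC p2@(5,3) p3@(5,2) p4@ESC -> at (4,4): 0 [-], cum=1
Step 5: p0@ESC p1@ESC p2@ESC p3@(5,3) p4@ESC -> at (4,4): 0 [-], cum=1
Step 6: p0@ESC p1@ESC p2@ESC p3@ESC p4@ESC -> at (4,4): 0 [-], cum=1
Total visits = 1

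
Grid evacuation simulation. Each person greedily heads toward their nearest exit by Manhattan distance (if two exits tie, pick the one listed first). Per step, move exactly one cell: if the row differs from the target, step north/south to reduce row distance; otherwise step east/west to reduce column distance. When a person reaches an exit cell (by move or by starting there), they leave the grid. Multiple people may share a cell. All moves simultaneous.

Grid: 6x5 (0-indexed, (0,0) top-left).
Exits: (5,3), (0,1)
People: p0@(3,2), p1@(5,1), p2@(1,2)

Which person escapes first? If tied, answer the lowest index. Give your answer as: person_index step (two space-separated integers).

Answer: 1 2

Derivation:
Step 1: p0:(3,2)->(4,2) | p1:(5,1)->(5,2) | p2:(1,2)->(0,2)
Step 2: p0:(4,2)->(5,2) | p1:(5,2)->(5,3)->EXIT | p2:(0,2)->(0,1)->EXIT
Step 3: p0:(5,2)->(5,3)->EXIT | p1:escaped | p2:escaped
Exit steps: [3, 2, 2]
First to escape: p1 at step 2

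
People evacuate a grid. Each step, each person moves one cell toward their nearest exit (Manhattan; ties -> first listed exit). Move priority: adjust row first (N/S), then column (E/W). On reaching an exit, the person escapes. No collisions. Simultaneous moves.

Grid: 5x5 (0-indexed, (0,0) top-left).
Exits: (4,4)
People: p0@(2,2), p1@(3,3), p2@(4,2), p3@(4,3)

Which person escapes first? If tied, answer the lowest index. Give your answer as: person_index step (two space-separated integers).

Answer: 3 1

Derivation:
Step 1: p0:(2,2)->(3,2) | p1:(3,3)->(4,3) | p2:(4,2)->(4,3) | p3:(4,3)->(4,4)->EXIT
Step 2: p0:(3,2)->(4,2) | p1:(4,3)->(4,4)->EXIT | p2:(4,3)->(4,4)->EXIT | p3:escaped
Step 3: p0:(4,2)->(4,3) | p1:escaped | p2:escaped | p3:escaped
Step 4: p0:(4,3)->(4,4)->EXIT | p1:escaped | p2:escaped | p3:escaped
Exit steps: [4, 2, 2, 1]
First to escape: p3 at step 1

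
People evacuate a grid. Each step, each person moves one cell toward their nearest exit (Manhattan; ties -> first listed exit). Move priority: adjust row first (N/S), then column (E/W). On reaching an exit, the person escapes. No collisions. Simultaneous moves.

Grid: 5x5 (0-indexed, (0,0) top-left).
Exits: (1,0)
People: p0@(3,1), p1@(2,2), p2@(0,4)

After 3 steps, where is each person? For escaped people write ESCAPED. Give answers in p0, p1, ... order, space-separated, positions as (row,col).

Step 1: p0:(3,1)->(2,1) | p1:(2,2)->(1,2) | p2:(0,4)->(1,4)
Step 2: p0:(2,1)->(1,1) | p1:(1,2)->(1,1) | p2:(1,4)->(1,3)
Step 3: p0:(1,1)->(1,0)->EXIT | p1:(1,1)->(1,0)->EXIT | p2:(1,3)->(1,2)

ESCAPED ESCAPED (1,2)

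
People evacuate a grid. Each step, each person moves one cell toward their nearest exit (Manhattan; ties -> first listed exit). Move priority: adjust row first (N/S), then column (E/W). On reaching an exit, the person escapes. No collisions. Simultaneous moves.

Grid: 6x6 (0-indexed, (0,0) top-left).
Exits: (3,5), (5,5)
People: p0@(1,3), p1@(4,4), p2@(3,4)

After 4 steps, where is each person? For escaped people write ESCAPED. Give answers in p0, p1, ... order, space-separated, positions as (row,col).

Step 1: p0:(1,3)->(2,3) | p1:(4,4)->(3,4) | p2:(3,4)->(3,5)->EXIT
Step 2: p0:(2,3)->(3,3) | p1:(3,4)->(3,5)->EXIT | p2:escaped
Step 3: p0:(3,3)->(3,4) | p1:escaped | p2:escaped
Step 4: p0:(3,4)->(3,5)->EXIT | p1:escaped | p2:escaped

ESCAPED ESCAPED ESCAPED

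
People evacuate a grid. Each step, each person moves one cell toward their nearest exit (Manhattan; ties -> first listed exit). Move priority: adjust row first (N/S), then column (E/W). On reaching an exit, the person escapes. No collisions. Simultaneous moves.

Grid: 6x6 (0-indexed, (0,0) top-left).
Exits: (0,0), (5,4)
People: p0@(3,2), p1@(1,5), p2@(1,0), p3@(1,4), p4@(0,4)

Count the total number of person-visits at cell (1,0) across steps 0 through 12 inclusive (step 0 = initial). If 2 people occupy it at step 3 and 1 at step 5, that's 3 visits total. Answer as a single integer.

Answer: 1

Derivation:
Step 0: p0@(3,2) p1@(1,5) p2@(1,0) p3@(1,4) p4@(0,4) -> at (1,0): 1 [p2], cum=1
Step 1: p0@(4,2) p1@(2,5) p2@ESC p3@(2,4) p4@(0,3) -> at (1,0): 0 [-], cum=1
Step 2: p0@(5,2) p1@(3,5) p2@ESC p3@(3,4) p4@(0,2) -> at (1,0): 0 [-], cum=1
Step 3: p0@(5,3) p1@(4,5) p2@ESC p3@(4,4) p4@(0,1) -> at (1,0): 0 [-], cum=1
Step 4: p0@ESC p1@(5,5) p2@ESC p3@ESC p4@ESC -> at (1,0): 0 [-], cum=1
Step 5: p0@ESC p1@ESC p2@ESC p3@ESC p4@ESC -> at (1,0): 0 [-], cum=1
Total visits = 1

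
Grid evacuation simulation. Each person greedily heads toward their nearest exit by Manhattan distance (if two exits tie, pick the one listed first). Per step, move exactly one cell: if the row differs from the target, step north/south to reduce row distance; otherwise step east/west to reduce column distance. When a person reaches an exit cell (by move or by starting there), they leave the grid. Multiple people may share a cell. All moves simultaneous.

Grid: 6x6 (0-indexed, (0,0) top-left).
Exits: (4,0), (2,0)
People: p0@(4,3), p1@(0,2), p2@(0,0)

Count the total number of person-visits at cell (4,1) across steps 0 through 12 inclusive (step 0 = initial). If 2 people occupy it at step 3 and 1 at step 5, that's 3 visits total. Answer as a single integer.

Answer: 1

Derivation:
Step 0: p0@(4,3) p1@(0,2) p2@(0,0) -> at (4,1): 0 [-], cum=0
Step 1: p0@(4,2) p1@(1,2) p2@(1,0) -> at (4,1): 0 [-], cum=0
Step 2: p0@(4,1) p1@(2,2) p2@ESC -> at (4,1): 1 [p0], cum=1
Step 3: p0@ESC p1@(2,1) p2@ESC -> at (4,1): 0 [-], cum=1
Step 4: p0@ESC p1@ESC p2@ESC -> at (4,1): 0 [-], cum=1
Total visits = 1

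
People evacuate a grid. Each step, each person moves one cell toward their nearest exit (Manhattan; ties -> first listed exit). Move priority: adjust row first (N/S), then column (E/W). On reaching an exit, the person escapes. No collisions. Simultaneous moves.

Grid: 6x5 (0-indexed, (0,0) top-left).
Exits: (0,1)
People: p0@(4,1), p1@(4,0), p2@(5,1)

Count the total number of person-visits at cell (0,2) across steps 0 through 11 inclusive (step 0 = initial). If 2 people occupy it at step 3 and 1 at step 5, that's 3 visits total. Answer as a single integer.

Answer: 0

Derivation:
Step 0: p0@(4,1) p1@(4,0) p2@(5,1) -> at (0,2): 0 [-], cum=0
Step 1: p0@(3,1) p1@(3,0) p2@(4,1) -> at (0,2): 0 [-], cum=0
Step 2: p0@(2,1) p1@(2,0) p2@(3,1) -> at (0,2): 0 [-], cum=0
Step 3: p0@(1,1) p1@(1,0) p2@(2,1) -> at (0,2): 0 [-], cum=0
Step 4: p0@ESC p1@(0,0) p2@(1,1) -> at (0,2): 0 [-], cum=0
Step 5: p0@ESC p1@ESC p2@ESC -> at (0,2): 0 [-], cum=0
Total visits = 0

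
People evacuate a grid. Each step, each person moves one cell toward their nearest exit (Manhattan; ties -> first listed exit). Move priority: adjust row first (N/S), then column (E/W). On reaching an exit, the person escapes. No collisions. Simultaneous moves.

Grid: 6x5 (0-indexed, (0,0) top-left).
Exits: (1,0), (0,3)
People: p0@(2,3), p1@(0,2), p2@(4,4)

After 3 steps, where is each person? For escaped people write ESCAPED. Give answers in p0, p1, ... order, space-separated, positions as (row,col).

Step 1: p0:(2,3)->(1,3) | p1:(0,2)->(0,3)->EXIT | p2:(4,4)->(3,4)
Step 2: p0:(1,3)->(0,3)->EXIT | p1:escaped | p2:(3,4)->(2,4)
Step 3: p0:escaped | p1:escaped | p2:(2,4)->(1,4)

ESCAPED ESCAPED (1,4)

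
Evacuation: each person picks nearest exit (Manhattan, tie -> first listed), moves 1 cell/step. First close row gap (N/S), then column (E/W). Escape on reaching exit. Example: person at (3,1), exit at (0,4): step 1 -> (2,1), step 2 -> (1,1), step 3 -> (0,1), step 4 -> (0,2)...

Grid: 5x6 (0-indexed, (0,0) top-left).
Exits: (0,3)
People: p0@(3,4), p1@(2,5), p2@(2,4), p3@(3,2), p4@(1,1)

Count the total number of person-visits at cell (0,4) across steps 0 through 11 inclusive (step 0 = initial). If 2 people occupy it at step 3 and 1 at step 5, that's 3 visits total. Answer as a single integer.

Answer: 3

Derivation:
Step 0: p0@(3,4) p1@(2,5) p2@(2,4) p3@(3,2) p4@(1,1) -> at (0,4): 0 [-], cum=0
Step 1: p0@(2,4) p1@(1,5) p2@(1,4) p3@(2,2) p4@(0,1) -> at (0,4): 0 [-], cum=0
Step 2: p0@(1,4) p1@(0,5) p2@(0,4) p3@(1,2) p4@(0,2) -> at (0,4): 1 [p2], cum=1
Step 3: p0@(0,4) p1@(0,4) p2@ESC p3@(0,2) p4@ESC -> at (0,4): 2 [p0,p1], cum=3
Step 4: p0@ESC p1@ESC p2@ESC p3@ESC p4@ESC -> at (0,4): 0 [-], cum=3
Total visits = 3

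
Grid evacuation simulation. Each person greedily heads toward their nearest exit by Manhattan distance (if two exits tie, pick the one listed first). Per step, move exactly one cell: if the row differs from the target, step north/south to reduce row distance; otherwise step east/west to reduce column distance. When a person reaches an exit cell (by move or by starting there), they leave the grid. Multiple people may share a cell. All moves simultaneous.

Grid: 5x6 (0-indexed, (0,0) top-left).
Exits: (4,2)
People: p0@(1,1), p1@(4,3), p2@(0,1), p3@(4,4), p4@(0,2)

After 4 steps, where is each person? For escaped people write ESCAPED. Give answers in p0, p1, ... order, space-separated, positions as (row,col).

Step 1: p0:(1,1)->(2,1) | p1:(4,3)->(4,2)->EXIT | p2:(0,1)->(1,1) | p3:(4,4)->(4,3) | p4:(0,2)->(1,2)
Step 2: p0:(2,1)->(3,1) | p1:escaped | p2:(1,1)->(2,1) | p3:(4,3)->(4,2)->EXIT | p4:(1,2)->(2,2)
Step 3: p0:(3,1)->(4,1) | p1:escaped | p2:(2,1)->(3,1) | p3:escaped | p4:(2,2)->(3,2)
Step 4: p0:(4,1)->(4,2)->EXIT | p1:escaped | p2:(3,1)->(4,1) | p3:escaped | p4:(3,2)->(4,2)->EXIT

ESCAPED ESCAPED (4,1) ESCAPED ESCAPED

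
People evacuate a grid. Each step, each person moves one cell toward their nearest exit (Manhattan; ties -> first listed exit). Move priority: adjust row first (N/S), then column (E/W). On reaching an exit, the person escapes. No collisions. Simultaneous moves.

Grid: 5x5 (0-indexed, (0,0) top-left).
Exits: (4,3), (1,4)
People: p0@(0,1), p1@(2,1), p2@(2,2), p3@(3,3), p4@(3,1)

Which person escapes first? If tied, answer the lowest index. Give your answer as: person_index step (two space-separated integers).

Answer: 3 1

Derivation:
Step 1: p0:(0,1)->(1,1) | p1:(2,1)->(3,1) | p2:(2,2)->(3,2) | p3:(3,3)->(4,3)->EXIT | p4:(3,1)->(4,1)
Step 2: p0:(1,1)->(1,2) | p1:(3,1)->(4,1) | p2:(3,2)->(4,2) | p3:escaped | p4:(4,1)->(4,2)
Step 3: p0:(1,2)->(1,3) | p1:(4,1)->(4,2) | p2:(4,2)->(4,3)->EXIT | p3:escaped | p4:(4,2)->(4,3)->EXIT
Step 4: p0:(1,3)->(1,4)->EXIT | p1:(4,2)->(4,3)->EXIT | p2:escaped | p3:escaped | p4:escaped
Exit steps: [4, 4, 3, 1, 3]
First to escape: p3 at step 1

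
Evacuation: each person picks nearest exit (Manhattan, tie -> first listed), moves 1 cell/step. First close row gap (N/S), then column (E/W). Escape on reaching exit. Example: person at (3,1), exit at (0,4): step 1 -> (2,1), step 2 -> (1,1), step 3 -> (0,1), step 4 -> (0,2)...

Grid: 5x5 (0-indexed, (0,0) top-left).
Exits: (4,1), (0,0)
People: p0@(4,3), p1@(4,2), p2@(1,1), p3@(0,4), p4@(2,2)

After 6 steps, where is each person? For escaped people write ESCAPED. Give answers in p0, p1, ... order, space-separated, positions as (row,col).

Step 1: p0:(4,3)->(4,2) | p1:(4,2)->(4,1)->EXIT | p2:(1,1)->(0,1) | p3:(0,4)->(0,3) | p4:(2,2)->(3,2)
Step 2: p0:(4,2)->(4,1)->EXIT | p1:escaped | p2:(0,1)->(0,0)->EXIT | p3:(0,3)->(0,2) | p4:(3,2)->(4,2)
Step 3: p0:escaped | p1:escaped | p2:escaped | p3:(0,2)->(0,1) | p4:(4,2)->(4,1)->EXIT
Step 4: p0:escaped | p1:escaped | p2:escaped | p3:(0,1)->(0,0)->EXIT | p4:escaped

ESCAPED ESCAPED ESCAPED ESCAPED ESCAPED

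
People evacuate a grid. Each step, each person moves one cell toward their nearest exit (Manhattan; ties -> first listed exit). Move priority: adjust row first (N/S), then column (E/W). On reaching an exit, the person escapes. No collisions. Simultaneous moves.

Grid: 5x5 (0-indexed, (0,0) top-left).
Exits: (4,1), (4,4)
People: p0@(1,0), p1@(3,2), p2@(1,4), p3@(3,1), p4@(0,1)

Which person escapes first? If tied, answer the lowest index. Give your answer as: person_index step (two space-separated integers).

Answer: 3 1

Derivation:
Step 1: p0:(1,0)->(2,0) | p1:(3,2)->(4,2) | p2:(1,4)->(2,4) | p3:(3,1)->(4,1)->EXIT | p4:(0,1)->(1,1)
Step 2: p0:(2,0)->(3,0) | p1:(4,2)->(4,1)->EXIT | p2:(2,4)->(3,4) | p3:escaped | p4:(1,1)->(2,1)
Step 3: p0:(3,0)->(4,0) | p1:escaped | p2:(3,4)->(4,4)->EXIT | p3:escaped | p4:(2,1)->(3,1)
Step 4: p0:(4,0)->(4,1)->EXIT | p1:escaped | p2:escaped | p3:escaped | p4:(3,1)->(4,1)->EXIT
Exit steps: [4, 2, 3, 1, 4]
First to escape: p3 at step 1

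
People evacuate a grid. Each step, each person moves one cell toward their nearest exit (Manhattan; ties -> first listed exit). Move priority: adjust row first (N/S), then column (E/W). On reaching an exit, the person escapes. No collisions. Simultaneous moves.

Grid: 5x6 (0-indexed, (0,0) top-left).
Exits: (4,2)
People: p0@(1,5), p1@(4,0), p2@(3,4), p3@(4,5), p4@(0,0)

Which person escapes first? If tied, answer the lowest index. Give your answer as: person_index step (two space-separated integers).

Step 1: p0:(1,5)->(2,5) | p1:(4,0)->(4,1) | p2:(3,4)->(4,4) | p3:(4,5)->(4,4) | p4:(0,0)->(1,0)
Step 2: p0:(2,5)->(3,5) | p1:(4,1)->(4,2)->EXIT | p2:(4,4)->(4,3) | p3:(4,4)->(4,3) | p4:(1,0)->(2,0)
Step 3: p0:(3,5)->(4,5) | p1:escaped | p2:(4,3)->(4,2)->EXIT | p3:(4,3)->(4,2)->EXIT | p4:(2,0)->(3,0)
Step 4: p0:(4,5)->(4,4) | p1:escaped | p2:escaped | p3:escaped | p4:(3,0)->(4,0)
Step 5: p0:(4,4)->(4,3) | p1:escaped | p2:escaped | p3:escaped | p4:(4,0)->(4,1)
Step 6: p0:(4,3)->(4,2)->EXIT | p1:escaped | p2:escaped | p3:escaped | p4:(4,1)->(4,2)->EXIT
Exit steps: [6, 2, 3, 3, 6]
First to escape: p1 at step 2

Answer: 1 2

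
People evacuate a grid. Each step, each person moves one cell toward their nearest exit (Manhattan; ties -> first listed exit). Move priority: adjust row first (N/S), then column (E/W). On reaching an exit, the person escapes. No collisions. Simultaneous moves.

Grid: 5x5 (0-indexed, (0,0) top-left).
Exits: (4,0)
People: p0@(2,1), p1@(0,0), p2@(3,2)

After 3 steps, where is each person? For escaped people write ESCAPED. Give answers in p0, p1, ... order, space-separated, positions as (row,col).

Step 1: p0:(2,1)->(3,1) | p1:(0,0)->(1,0) | p2:(3,2)->(4,2)
Step 2: p0:(3,1)->(4,1) | p1:(1,0)->(2,0) | p2:(4,2)->(4,1)
Step 3: p0:(4,1)->(4,0)->EXIT | p1:(2,0)->(3,0) | p2:(4,1)->(4,0)->EXIT

ESCAPED (3,0) ESCAPED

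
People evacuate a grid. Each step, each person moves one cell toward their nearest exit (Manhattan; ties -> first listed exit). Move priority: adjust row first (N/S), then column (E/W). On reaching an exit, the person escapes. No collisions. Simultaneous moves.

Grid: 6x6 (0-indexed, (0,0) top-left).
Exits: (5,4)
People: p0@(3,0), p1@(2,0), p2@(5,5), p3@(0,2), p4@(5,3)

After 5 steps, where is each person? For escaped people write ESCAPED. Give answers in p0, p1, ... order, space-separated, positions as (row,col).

Step 1: p0:(3,0)->(4,0) | p1:(2,0)->(3,0) | p2:(5,5)->(5,4)->EXIT | p3:(0,2)->(1,2) | p4:(5,3)->(5,4)->EXIT
Step 2: p0:(4,0)->(5,0) | p1:(3,0)->(4,0) | p2:escaped | p3:(1,2)->(2,2) | p4:escaped
Step 3: p0:(5,0)->(5,1) | p1:(4,0)->(5,0) | p2:escaped | p3:(2,2)->(3,2) | p4:escaped
Step 4: p0:(5,1)->(5,2) | p1:(5,0)->(5,1) | p2:escaped | p3:(3,2)->(4,2) | p4:escaped
Step 5: p0:(5,2)->(5,3) | p1:(5,1)->(5,2) | p2:escaped | p3:(4,2)->(5,2) | p4:escaped

(5,3) (5,2) ESCAPED (5,2) ESCAPED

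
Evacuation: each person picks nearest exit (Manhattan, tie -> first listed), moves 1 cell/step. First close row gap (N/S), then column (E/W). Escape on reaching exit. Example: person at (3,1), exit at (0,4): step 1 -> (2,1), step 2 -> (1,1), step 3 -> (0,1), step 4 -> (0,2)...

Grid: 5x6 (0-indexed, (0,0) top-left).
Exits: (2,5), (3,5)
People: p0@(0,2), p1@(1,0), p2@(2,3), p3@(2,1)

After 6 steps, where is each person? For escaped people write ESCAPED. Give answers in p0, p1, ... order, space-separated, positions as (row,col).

Step 1: p0:(0,2)->(1,2) | p1:(1,0)->(2,0) | p2:(2,3)->(2,4) | p3:(2,1)->(2,2)
Step 2: p0:(1,2)->(2,2) | p1:(2,0)->(2,1) | p2:(2,4)->(2,5)->EXIT | p3:(2,2)->(2,3)
Step 3: p0:(2,2)->(2,3) | p1:(2,1)->(2,2) | p2:escaped | p3:(2,3)->(2,4)
Step 4: p0:(2,3)->(2,4) | p1:(2,2)->(2,3) | p2:escaped | p3:(2,4)->(2,5)->EXIT
Step 5: p0:(2,4)->(2,5)->EXIT | p1:(2,3)->(2,4) | p2:escaped | p3:escaped
Step 6: p0:escaped | p1:(2,4)->(2,5)->EXIT | p2:escaped | p3:escaped

ESCAPED ESCAPED ESCAPED ESCAPED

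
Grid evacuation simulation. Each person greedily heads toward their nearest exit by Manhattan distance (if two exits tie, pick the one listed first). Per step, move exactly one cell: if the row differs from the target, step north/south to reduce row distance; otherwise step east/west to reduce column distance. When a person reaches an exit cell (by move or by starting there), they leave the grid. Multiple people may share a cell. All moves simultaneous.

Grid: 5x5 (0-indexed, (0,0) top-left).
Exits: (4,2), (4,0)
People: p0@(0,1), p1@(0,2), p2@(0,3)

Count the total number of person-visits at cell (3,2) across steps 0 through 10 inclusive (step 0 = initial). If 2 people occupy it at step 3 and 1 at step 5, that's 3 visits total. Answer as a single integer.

Step 0: p0@(0,1) p1@(0,2) p2@(0,3) -> at (3,2): 0 [-], cum=0
Step 1: p0@(1,1) p1@(1,2) p2@(1,3) -> at (3,2): 0 [-], cum=0
Step 2: p0@(2,1) p1@(2,2) p2@(2,3) -> at (3,2): 0 [-], cum=0
Step 3: p0@(3,1) p1@(3,2) p2@(3,3) -> at (3,2): 1 [p1], cum=1
Step 4: p0@(4,1) p1@ESC p2@(4,3) -> at (3,2): 0 [-], cum=1
Step 5: p0@ESC p1@ESC p2@ESC -> at (3,2): 0 [-], cum=1
Total visits = 1

Answer: 1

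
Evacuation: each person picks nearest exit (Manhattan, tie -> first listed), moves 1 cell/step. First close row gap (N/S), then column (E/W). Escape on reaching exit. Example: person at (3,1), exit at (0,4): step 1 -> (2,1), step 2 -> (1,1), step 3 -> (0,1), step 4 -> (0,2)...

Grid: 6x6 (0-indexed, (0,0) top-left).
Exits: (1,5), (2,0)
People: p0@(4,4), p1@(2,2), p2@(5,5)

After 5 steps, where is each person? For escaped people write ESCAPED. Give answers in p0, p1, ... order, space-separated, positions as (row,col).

Step 1: p0:(4,4)->(3,4) | p1:(2,2)->(2,1) | p2:(5,5)->(4,5)
Step 2: p0:(3,4)->(2,4) | p1:(2,1)->(2,0)->EXIT | p2:(4,5)->(3,5)
Step 3: p0:(2,4)->(1,4) | p1:escaped | p2:(3,5)->(2,5)
Step 4: p0:(1,4)->(1,5)->EXIT | p1:escaped | p2:(2,5)->(1,5)->EXIT

ESCAPED ESCAPED ESCAPED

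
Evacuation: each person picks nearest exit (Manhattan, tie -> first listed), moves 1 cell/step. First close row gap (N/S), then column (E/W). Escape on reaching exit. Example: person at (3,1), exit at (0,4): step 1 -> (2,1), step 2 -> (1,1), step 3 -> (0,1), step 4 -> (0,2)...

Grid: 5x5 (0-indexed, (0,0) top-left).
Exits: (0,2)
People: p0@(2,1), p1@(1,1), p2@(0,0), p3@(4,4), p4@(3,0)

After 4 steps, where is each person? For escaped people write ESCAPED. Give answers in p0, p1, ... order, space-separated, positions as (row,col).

Step 1: p0:(2,1)->(1,1) | p1:(1,1)->(0,1) | p2:(0,0)->(0,1) | p3:(4,4)->(3,4) | p4:(3,0)->(2,0)
Step 2: p0:(1,1)->(0,1) | p1:(0,1)->(0,2)->EXIT | p2:(0,1)->(0,2)->EXIT | p3:(3,4)->(2,4) | p4:(2,0)->(1,0)
Step 3: p0:(0,1)->(0,2)->EXIT | p1:escaped | p2:escaped | p3:(2,4)->(1,4) | p4:(1,0)->(0,0)
Step 4: p0:escaped | p1:escaped | p2:escaped | p3:(1,4)->(0,4) | p4:(0,0)->(0,1)

ESCAPED ESCAPED ESCAPED (0,4) (0,1)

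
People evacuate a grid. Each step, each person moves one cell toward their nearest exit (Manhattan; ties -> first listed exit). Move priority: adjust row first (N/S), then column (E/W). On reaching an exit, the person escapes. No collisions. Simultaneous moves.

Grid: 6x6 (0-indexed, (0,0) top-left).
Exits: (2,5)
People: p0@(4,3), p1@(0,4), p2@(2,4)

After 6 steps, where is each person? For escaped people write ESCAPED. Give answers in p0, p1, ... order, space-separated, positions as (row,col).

Step 1: p0:(4,3)->(3,3) | p1:(0,4)->(1,4) | p2:(2,4)->(2,5)->EXIT
Step 2: p0:(3,3)->(2,3) | p1:(1,4)->(2,4) | p2:escaped
Step 3: p0:(2,3)->(2,4) | p1:(2,4)->(2,5)->EXIT | p2:escaped
Step 4: p0:(2,4)->(2,5)->EXIT | p1:escaped | p2:escaped

ESCAPED ESCAPED ESCAPED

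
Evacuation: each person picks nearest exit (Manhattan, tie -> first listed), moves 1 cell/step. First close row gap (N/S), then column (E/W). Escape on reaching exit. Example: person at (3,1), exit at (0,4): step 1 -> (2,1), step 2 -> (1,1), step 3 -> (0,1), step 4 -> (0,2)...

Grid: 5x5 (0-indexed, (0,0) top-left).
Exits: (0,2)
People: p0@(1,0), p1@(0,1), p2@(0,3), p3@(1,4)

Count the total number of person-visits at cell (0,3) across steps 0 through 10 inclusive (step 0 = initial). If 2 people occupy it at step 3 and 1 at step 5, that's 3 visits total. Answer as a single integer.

Step 0: p0@(1,0) p1@(0,1) p2@(0,3) p3@(1,4) -> at (0,3): 1 [p2], cum=1
Step 1: p0@(0,0) p1@ESC p2@ESC p3@(0,4) -> at (0,3): 0 [-], cum=1
Step 2: p0@(0,1) p1@ESC p2@ESC p3@(0,3) -> at (0,3): 1 [p3], cum=2
Step 3: p0@ESC p1@ESC p2@ESC p3@ESC -> at (0,3): 0 [-], cum=2
Total visits = 2

Answer: 2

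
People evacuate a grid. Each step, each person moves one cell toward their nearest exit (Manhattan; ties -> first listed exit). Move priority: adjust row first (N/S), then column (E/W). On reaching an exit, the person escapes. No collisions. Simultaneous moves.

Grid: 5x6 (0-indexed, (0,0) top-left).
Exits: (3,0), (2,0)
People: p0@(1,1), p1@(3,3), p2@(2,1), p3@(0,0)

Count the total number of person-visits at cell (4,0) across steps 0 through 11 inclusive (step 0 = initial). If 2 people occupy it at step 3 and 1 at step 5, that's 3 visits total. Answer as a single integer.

Step 0: p0@(1,1) p1@(3,3) p2@(2,1) p3@(0,0) -> at (4,0): 0 [-], cum=0
Step 1: p0@(2,1) p1@(3,2) p2@ESC p3@(1,0) -> at (4,0): 0 [-], cum=0
Step 2: p0@ESC p1@(3,1) p2@ESC p3@ESC -> at (4,0): 0 [-], cum=0
Step 3: p0@ESC p1@ESC p2@ESC p3@ESC -> at (4,0): 0 [-], cum=0
Total visits = 0

Answer: 0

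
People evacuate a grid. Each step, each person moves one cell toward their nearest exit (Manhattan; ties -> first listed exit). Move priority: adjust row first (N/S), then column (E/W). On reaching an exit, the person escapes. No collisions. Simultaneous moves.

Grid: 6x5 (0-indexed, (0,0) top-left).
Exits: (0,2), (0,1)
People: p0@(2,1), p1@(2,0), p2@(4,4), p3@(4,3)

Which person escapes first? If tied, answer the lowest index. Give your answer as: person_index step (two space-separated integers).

Step 1: p0:(2,1)->(1,1) | p1:(2,0)->(1,0) | p2:(4,4)->(3,4) | p3:(4,3)->(3,3)
Step 2: p0:(1,1)->(0,1)->EXIT | p1:(1,0)->(0,0) | p2:(3,4)->(2,4) | p3:(3,3)->(2,3)
Step 3: p0:escaped | p1:(0,0)->(0,1)->EXIT | p2:(2,4)->(1,4) | p3:(2,3)->(1,3)
Step 4: p0:escaped | p1:escaped | p2:(1,4)->(0,4) | p3:(1,3)->(0,3)
Step 5: p0:escaped | p1:escaped | p2:(0,4)->(0,3) | p3:(0,3)->(0,2)->EXIT
Step 6: p0:escaped | p1:escaped | p2:(0,3)->(0,2)->EXIT | p3:escaped
Exit steps: [2, 3, 6, 5]
First to escape: p0 at step 2

Answer: 0 2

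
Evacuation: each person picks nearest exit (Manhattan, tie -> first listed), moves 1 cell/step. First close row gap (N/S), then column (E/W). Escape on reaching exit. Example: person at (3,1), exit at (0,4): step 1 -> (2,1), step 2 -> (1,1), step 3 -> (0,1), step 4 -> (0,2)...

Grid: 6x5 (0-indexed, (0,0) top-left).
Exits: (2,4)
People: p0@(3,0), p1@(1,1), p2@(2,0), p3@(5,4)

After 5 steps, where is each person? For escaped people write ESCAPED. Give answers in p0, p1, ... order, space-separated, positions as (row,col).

Step 1: p0:(3,0)->(2,0) | p1:(1,1)->(2,1) | p2:(2,0)->(2,1) | p3:(5,4)->(4,4)
Step 2: p0:(2,0)->(2,1) | p1:(2,1)->(2,2) | p2:(2,1)->(2,2) | p3:(4,4)->(3,4)
Step 3: p0:(2,1)->(2,2) | p1:(2,2)->(2,3) | p2:(2,2)->(2,3) | p3:(3,4)->(2,4)->EXIT
Step 4: p0:(2,2)->(2,3) | p1:(2,3)->(2,4)->EXIT | p2:(2,3)->(2,4)->EXIT | p3:escaped
Step 5: p0:(2,3)->(2,4)->EXIT | p1:escaped | p2:escaped | p3:escaped

ESCAPED ESCAPED ESCAPED ESCAPED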